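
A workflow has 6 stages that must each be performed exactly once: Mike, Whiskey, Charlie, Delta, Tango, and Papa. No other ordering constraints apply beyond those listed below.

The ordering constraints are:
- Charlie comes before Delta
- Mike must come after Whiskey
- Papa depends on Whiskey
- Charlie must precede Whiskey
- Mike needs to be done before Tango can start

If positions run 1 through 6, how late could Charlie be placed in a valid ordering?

1

The stages that are forced after Charlie, directly or by a chain of constraints, are Mike, Whiskey, Delta, Tango, Papa. That's 5 stages.
So at least 5 stages follow Charlie, putting Charlie no later than position 1. That position is achievable by scheduling everything else first.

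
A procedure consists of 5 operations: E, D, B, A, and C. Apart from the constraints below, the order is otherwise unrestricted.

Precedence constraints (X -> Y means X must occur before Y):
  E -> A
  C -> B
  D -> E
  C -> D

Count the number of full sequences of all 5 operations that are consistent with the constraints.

4

Only C has no prerequisites, so it must go first.
Systematically extending each partial ordering one operation at a time and counting, there are 4 complete orderings.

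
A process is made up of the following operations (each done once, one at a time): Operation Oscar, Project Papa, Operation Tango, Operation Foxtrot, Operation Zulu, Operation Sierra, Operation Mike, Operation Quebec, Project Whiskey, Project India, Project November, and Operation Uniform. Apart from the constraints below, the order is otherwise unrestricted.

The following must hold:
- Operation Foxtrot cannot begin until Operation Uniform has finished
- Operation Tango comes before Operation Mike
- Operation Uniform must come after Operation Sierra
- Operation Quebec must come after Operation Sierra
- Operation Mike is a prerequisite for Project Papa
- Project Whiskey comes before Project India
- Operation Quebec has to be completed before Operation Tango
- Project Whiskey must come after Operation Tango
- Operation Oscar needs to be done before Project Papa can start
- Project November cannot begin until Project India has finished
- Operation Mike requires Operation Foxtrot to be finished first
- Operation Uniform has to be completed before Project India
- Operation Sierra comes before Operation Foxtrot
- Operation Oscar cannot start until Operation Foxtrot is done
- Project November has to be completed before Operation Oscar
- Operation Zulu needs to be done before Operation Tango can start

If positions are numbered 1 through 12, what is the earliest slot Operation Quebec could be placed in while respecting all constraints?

2

The only operation forced before Operation Quebec (directly or transitively) is Operation Sierra.
So at minimum 1 operation comes before Operation Quebec, putting Operation Quebec no earlier than position 2. That position is achievable by scheduling exactly that predecessor first.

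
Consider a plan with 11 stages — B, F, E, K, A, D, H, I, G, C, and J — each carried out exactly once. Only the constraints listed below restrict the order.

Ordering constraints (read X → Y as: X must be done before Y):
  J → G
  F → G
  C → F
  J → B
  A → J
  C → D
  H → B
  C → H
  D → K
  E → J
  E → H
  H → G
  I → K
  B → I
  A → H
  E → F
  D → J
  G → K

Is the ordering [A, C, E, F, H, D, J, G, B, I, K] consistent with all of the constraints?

Going through the constraints one by one, each required predecessor appears earlier in the sequence than its dependent — e.g. A (position 1) is before J (position 7), as required.

Yes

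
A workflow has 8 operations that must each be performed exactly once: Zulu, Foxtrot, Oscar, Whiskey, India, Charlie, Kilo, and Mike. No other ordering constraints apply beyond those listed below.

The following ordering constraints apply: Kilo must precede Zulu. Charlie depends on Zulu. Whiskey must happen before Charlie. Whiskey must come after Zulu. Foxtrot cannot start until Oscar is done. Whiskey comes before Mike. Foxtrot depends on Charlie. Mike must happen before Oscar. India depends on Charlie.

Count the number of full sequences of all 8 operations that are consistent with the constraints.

9

Kilo is the only operation with nothing required before it, so every ordering starts there.
Systematically extending each partial ordering one operation at a time and counting, there are 9 complete orderings.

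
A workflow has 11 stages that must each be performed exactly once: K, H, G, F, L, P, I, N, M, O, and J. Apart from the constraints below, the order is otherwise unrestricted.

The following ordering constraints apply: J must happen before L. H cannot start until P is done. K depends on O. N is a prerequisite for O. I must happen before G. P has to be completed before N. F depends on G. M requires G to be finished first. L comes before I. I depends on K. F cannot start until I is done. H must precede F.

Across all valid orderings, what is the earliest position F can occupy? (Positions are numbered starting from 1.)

10

Every stage that must precede F has to come before it. Tracing all chains that end at F, those stages are: K, H, G, L, P, I, N, O, J — 9 in total.
With 9 mandatory predecessors, the earliest F can sit is position 9+1 = 10, and placing just those 9 first achieves it.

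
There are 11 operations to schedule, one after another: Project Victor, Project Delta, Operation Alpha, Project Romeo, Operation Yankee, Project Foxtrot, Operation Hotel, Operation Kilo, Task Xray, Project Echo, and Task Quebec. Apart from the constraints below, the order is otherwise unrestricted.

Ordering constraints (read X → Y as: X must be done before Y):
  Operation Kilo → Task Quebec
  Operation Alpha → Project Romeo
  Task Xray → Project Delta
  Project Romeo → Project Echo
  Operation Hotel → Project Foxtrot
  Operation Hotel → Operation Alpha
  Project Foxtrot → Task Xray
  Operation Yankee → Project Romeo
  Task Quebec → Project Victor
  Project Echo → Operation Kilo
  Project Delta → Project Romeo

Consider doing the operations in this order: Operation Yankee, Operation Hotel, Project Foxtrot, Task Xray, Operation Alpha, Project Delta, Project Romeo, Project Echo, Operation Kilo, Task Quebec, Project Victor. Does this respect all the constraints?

Every stated constraint is respected: Operation Yankee sits at position 1, ahead of Project Romeo at position 7, and each of the other listed pairs likewise has the predecessor earlier in the sequence.

Yes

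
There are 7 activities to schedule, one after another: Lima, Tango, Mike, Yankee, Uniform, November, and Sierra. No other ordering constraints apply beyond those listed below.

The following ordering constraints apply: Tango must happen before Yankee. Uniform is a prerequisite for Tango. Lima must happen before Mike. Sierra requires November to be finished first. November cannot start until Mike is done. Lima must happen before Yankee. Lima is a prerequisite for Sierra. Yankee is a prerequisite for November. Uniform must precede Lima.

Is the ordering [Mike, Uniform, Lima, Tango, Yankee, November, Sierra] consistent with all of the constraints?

No

In the proposed order, Mike appears before Lima.
That contradicts the constraint that Lima must precede Mike.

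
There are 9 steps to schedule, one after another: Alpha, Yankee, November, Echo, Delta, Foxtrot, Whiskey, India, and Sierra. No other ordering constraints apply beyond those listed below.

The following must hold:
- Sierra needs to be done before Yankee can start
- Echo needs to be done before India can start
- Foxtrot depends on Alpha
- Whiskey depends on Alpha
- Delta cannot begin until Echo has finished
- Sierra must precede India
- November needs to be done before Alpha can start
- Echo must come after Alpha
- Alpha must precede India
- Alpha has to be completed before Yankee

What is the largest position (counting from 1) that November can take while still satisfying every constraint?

2

The steps that are forced after November, directly or by a chain of constraints, are Alpha, Yankee, Echo, Delta, Foxtrot, Whiskey, India. That's 7 steps.
So at least 7 steps follow November, putting November no later than position 2. That position is achievable by scheduling everything else first.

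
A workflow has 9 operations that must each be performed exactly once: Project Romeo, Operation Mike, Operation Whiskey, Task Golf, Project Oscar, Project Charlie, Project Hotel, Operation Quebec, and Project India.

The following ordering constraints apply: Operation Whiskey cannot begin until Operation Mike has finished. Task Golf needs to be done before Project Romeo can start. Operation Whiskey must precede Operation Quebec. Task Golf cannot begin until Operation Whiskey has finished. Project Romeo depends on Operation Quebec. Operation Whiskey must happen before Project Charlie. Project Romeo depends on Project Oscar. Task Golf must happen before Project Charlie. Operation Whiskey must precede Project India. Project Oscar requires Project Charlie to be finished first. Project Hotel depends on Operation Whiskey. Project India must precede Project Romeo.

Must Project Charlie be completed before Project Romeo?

Chaining the stated constraints: Project Charlie → Project Oscar → Project Romeo.
So Project Charlie must precede Project Romeo in any valid ordering.

Yes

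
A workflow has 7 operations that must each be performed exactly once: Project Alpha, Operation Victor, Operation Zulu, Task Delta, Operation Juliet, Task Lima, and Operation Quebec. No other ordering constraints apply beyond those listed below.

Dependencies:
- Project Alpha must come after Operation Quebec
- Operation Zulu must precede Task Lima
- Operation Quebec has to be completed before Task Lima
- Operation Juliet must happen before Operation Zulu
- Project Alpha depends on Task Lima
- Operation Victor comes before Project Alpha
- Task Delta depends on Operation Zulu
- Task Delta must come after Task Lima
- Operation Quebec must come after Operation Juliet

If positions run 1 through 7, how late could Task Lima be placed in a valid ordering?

Following every chain forward from Task Lima, the operations that must come later are Project Alpha, Task Delta — 2 of them.
With 2 mandatory successors out of 7 operations total, the latest slot for Task Lima is 7−2 = 5, and it's reachable by doing all non-successors before Task Lima.

5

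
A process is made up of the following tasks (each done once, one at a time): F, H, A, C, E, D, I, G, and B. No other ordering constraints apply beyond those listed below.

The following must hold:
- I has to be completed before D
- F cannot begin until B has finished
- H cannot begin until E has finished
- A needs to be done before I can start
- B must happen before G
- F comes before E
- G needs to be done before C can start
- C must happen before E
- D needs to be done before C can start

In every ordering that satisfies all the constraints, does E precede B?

No

The constraints actually force B before E (via B → F → E), not the other way around.
So E does not have to come before B — it cannot.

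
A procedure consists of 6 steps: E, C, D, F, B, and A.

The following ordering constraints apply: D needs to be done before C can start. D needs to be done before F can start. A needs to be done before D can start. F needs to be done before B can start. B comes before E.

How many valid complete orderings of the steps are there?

4

Only A has no prerequisites, so it must go first.
Enumerating by repeatedly choosing an available step (one whose prerequisites are all placed) gives 4 distinct complete orderings.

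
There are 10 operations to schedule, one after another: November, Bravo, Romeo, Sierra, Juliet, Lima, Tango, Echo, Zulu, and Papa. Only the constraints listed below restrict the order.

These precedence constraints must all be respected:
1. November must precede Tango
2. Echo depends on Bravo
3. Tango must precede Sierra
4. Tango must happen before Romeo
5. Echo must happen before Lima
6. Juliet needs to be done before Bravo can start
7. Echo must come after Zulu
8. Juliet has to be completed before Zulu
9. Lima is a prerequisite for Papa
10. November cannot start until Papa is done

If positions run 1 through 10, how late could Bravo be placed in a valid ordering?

The operations that are forced after Bravo, directly or by a chain of constraints, are November, Romeo, Sierra, Lima, Tango, Echo, Papa. That's 7 operations.
With 7 mandatory successors out of 10 operations total, the latest slot for Bravo is 10−7 = 3, and it's reachable by doing all non-successors before Bravo.

3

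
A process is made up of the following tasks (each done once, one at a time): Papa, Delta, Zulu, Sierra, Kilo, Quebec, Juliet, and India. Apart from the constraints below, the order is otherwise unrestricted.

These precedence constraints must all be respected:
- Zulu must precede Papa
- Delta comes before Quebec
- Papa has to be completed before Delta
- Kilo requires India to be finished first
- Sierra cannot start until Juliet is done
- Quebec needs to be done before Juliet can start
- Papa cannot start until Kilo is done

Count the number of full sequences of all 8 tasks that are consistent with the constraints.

3

2 tasks have no prerequisites (Zulu, India), so any of them could come first.
Enumerating by repeatedly choosing an available task (one whose prerequisites are all placed) gives 3 distinct complete orderings.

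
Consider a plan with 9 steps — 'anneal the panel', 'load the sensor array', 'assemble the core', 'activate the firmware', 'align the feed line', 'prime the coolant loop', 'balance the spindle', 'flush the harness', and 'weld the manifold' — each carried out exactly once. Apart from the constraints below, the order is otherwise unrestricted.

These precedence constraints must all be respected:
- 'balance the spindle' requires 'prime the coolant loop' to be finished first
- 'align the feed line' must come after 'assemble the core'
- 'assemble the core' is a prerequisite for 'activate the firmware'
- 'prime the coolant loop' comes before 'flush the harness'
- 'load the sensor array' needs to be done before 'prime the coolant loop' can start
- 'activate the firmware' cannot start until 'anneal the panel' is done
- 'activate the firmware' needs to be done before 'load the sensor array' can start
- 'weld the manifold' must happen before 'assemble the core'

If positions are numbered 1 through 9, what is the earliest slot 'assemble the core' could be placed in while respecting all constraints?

The only step forced before 'assemble the core' (directly or transitively) is 'weld the manifold'.
So at minimum 1 step comes before 'assemble the core', putting 'assemble the core' no earlier than position 2. That position is achievable by scheduling exactly that predecessor first.

2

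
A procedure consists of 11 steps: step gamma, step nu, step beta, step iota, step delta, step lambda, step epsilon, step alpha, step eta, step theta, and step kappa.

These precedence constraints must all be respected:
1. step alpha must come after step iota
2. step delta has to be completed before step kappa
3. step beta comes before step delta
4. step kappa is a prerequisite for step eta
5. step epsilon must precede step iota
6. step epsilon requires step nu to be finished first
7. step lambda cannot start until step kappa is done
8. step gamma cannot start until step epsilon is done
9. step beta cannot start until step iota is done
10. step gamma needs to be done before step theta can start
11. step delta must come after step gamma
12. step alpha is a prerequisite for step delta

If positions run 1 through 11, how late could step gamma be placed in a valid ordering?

6

Every step that must follow step gamma has to come after it. Tracing all chains starting from step gamma, those steps are: step delta, step lambda, step eta, step theta, step kappa — 5 in total.
With 5 mandatory successors out of 11 steps total, the latest slot for step gamma is 11−5 = 6, and it's reachable by doing all non-successors before step gamma.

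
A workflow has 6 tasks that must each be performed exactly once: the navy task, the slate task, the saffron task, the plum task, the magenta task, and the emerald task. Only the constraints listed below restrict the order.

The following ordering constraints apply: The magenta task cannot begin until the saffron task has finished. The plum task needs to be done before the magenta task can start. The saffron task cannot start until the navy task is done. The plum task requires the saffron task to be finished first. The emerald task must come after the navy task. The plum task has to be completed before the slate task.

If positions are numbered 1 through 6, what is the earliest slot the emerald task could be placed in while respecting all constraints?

2

Working backwards through the constraints from the emerald task, its only required predecessor is the navy task.
So at minimum 1 task comes before the emerald task, putting the emerald task no earlier than position 2. That position is achievable by scheduling exactly that predecessor first.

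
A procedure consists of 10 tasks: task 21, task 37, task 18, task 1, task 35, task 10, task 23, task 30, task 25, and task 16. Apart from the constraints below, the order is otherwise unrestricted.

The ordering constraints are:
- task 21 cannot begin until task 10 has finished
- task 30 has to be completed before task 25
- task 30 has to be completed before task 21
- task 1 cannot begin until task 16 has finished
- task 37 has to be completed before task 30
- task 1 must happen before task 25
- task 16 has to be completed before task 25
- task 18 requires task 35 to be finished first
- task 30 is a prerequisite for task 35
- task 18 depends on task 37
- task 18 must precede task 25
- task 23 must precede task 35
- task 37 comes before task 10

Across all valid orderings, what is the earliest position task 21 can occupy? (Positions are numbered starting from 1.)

4

The tasks that are forced before task 21, directly or transitively, are task 37, task 10, task 30. That's 3 tasks.
So at minimum 3 tasks come before task 21, putting task 21 no earlier than position 4. That position is achievable by scheduling exactly those predecessors first.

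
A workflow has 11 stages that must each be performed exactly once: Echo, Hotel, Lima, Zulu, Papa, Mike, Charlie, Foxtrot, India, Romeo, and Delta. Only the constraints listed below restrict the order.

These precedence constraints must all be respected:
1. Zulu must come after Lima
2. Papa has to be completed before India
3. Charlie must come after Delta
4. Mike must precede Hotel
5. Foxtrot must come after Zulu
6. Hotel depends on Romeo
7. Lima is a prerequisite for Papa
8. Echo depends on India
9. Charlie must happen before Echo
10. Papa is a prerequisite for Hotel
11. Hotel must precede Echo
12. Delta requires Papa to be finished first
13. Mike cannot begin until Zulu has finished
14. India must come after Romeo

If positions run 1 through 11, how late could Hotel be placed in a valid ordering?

The only stage forced after Hotel (directly or by a chain) is Echo.
With 1 mandatory successor out of 11 stages total, the latest slot for Hotel is 11−1 = 10, and it's reachable by doing all non-successors before Hotel.

10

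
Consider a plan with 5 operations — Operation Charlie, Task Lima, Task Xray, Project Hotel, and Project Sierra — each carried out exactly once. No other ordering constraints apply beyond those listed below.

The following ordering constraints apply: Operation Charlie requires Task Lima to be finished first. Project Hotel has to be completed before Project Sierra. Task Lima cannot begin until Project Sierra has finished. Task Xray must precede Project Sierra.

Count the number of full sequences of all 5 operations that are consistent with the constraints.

2

The operations with no prerequisites are Task Xray, Project Hotel; any of them can be placed first.
Systematically extending each partial ordering one operation at a time and counting, there are 2 complete orderings.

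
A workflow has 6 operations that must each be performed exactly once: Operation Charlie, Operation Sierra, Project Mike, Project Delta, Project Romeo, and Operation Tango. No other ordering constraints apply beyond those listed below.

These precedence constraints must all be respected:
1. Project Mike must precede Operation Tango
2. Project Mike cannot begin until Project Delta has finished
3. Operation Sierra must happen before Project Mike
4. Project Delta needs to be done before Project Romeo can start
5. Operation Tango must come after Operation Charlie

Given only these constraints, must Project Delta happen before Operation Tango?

Tracing the constraints gives a chain: Project Delta → Project Mike → Operation Tango.
Hence Project Delta necessarily comes before Operation Tango.

Yes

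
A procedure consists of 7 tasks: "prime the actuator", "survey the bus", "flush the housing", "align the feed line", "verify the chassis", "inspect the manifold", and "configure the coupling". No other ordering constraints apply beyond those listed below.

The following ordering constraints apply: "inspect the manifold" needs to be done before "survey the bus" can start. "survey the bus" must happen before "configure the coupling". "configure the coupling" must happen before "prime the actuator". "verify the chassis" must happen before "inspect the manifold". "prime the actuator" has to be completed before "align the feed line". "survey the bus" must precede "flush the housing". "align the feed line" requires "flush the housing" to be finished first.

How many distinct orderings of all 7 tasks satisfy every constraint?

Only "verify the chassis" has no prerequisites, so it must go first.
Counting all ways to extend the partial order to a total order gives 3.

3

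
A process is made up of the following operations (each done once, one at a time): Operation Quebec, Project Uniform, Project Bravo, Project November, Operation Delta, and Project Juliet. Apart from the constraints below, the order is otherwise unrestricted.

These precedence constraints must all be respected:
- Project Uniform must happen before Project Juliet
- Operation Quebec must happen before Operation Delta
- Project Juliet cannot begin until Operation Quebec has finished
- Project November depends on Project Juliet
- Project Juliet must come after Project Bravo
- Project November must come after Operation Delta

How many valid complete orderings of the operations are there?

18

The operations with no prerequisites are Operation Quebec, Project Uniform, Project Bravo; any of them can be placed first.
Systematically extending each partial ordering one operation at a time and counting, there are 18 complete orderings.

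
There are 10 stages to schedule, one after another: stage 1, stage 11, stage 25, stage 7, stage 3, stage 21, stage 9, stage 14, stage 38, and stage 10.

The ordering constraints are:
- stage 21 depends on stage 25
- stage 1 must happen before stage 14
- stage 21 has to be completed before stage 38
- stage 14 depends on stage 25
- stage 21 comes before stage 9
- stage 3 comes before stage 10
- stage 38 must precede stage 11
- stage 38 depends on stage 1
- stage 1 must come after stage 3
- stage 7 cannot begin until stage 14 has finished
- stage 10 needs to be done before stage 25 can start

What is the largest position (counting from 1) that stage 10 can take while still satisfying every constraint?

Every stage that must follow stage 10 has to come after it. Tracing all chains starting from stage 10, those stages are: stage 11, stage 25, stage 7, stage 21, stage 9, stage 14, stage 38 — 7 in total.
With 7 mandatory successors out of 10 stages total, the latest slot for stage 10 is 10−7 = 3, and it's reachable by doing all non-successors before stage 10.

3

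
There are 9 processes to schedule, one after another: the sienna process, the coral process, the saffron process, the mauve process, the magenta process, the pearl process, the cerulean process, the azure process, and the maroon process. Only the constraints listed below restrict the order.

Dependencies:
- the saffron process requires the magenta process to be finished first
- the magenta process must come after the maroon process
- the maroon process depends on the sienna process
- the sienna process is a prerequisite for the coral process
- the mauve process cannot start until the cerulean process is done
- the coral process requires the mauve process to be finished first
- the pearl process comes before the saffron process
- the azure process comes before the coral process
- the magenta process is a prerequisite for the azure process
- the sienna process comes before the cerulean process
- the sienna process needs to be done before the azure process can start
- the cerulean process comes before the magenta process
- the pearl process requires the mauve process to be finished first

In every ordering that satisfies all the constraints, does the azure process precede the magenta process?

No

The constraints actually force the magenta process before the azure process (via the magenta process → the azure process), not the other way around.
So the azure process never precedes the magenta process.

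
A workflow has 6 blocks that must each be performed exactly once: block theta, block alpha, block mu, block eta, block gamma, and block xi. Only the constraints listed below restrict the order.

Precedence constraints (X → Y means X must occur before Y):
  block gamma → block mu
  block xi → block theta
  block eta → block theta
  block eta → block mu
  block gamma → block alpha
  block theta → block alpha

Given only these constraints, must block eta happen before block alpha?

Yes

Following the dependencies: block eta → block theta → block alpha.
Hence block eta necessarily comes before block alpha.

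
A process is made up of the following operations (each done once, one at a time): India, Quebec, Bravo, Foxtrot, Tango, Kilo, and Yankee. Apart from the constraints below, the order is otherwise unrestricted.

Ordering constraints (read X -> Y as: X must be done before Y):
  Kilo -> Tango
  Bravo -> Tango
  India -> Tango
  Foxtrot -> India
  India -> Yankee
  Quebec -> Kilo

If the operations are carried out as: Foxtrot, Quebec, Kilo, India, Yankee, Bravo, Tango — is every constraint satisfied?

Going through the constraints one by one, each required predecessor appears earlier in the sequence than its dependent — e.g. Kilo (position 3) is before Tango (position 7), as required.

Yes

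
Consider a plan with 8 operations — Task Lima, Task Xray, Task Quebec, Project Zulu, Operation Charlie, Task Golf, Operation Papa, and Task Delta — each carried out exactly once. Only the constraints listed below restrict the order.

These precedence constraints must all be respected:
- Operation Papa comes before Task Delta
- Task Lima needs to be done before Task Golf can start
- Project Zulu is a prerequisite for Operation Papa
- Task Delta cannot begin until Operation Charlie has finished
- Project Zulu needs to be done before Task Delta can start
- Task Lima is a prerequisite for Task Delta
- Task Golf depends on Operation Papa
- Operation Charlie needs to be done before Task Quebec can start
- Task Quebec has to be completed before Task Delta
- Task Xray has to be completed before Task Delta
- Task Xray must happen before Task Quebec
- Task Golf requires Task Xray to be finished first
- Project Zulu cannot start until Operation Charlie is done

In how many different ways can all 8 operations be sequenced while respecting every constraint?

128

The operations with no prerequisites are Task Lima, Task Xray, Operation Charlie; any of them can be placed first.
Systematically extending each partial ordering one operation at a time and counting, there are 128 complete orderings.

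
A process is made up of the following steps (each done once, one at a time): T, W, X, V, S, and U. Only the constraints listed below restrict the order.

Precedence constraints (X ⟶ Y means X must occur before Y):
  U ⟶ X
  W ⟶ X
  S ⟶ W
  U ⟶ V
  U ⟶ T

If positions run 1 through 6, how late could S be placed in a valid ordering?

Every step that must follow S has to come after it. Tracing all chains starting from S, those steps are: W, X — 2 in total.
So at least 2 steps follow S, putting S no later than position 4. That position is achievable by scheduling everything else first.

4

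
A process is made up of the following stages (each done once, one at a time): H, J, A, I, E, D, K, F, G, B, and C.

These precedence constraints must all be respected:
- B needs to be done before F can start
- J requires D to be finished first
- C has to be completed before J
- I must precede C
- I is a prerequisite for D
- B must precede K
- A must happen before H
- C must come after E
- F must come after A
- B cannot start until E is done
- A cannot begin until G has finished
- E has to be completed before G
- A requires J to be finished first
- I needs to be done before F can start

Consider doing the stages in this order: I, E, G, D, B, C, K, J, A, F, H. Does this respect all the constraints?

Going through the constraints one by one, each required predecessor appears earlier in the sequence than its dependent — e.g. I (position 1) is before F (position 10), as required.

Yes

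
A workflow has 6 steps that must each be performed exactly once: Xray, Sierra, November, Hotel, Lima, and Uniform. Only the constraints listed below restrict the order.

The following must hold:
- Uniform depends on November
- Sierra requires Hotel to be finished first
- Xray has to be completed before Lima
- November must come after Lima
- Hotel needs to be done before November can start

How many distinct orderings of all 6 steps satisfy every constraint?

The steps with no prerequisites are Xray, Hotel; any of them can be placed first.
Enumerating by repeatedly choosing an available step (one whose prerequisites are all placed) gives 12 distinct complete orderings.

12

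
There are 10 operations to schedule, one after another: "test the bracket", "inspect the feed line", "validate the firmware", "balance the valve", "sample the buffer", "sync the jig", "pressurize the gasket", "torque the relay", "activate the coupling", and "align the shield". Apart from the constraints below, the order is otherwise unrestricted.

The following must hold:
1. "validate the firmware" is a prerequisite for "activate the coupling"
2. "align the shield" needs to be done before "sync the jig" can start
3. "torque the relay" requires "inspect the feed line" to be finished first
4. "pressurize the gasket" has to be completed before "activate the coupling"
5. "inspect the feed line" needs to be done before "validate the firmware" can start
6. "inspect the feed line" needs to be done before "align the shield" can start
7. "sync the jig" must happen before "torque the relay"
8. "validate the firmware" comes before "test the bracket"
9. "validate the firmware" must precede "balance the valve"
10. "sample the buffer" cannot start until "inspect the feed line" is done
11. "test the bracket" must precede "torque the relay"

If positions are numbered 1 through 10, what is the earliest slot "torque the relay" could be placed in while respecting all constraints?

6

Working backwards through the constraints from "torque the relay", its full set of required predecessors is "test the bracket", "inspect the feed line", "validate the firmware", "sync the jig", "align the shield" — 5 of them.
With 5 mandatory predecessors, the earliest "torque the relay" can sit is position 5+1 = 6, and placing just those 5 first achieves it.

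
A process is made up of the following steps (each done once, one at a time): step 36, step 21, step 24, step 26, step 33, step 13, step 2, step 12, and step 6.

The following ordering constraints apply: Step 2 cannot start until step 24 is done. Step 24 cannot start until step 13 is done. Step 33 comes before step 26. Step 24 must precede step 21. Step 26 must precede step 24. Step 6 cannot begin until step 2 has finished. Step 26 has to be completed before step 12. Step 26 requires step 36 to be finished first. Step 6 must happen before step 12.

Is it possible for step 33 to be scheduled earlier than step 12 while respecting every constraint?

Yes

The constraints force step 33 before step 12, so yes — every valid ordering has step 33 earlier.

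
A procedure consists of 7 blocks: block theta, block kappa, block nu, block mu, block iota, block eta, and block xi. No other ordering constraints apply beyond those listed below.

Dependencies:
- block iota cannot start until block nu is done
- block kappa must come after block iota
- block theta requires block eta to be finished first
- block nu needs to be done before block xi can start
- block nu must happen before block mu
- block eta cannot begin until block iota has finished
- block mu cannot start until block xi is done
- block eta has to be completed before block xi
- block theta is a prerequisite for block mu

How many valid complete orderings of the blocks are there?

10

Only block nu has no prerequisites, so it must go first.
Systematically extending each partial ordering one block at a time and counting, there are 10 complete orderings.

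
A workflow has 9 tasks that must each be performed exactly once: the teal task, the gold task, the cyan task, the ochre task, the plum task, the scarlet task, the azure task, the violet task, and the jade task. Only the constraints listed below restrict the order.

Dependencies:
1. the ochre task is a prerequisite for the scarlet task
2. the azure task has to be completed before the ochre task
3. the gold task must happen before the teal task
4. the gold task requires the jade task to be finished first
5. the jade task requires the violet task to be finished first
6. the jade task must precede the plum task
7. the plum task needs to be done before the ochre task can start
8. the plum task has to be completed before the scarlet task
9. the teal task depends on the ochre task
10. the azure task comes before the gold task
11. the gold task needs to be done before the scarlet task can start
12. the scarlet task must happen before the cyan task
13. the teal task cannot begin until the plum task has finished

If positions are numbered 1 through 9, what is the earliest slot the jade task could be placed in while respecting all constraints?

Working backwards through the constraints from the jade task, its only required predecessor is the violet task.
With 1 mandatory predecessor, the earliest the jade task can sit is position 1+1 = 2, and placing just that one first achieves it.

2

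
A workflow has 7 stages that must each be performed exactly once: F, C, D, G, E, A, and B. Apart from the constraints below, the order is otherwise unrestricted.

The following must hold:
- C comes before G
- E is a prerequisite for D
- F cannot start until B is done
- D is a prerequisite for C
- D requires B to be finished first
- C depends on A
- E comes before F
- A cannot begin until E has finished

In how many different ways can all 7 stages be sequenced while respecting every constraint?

2 stages have no prerequisites (E, B), so any of them could come first.
Counting all ways to extend the partial order to a total order gives 24.

24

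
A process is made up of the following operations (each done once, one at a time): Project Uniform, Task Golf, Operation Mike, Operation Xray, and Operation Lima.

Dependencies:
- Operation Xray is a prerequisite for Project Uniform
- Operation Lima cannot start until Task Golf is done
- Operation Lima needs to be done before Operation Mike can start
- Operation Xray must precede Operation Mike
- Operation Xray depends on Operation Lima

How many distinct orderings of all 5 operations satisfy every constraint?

2

Task Golf is the only operation with nothing required before it, so every ordering starts there.
Counting all ways to extend the partial order to a total order gives 2.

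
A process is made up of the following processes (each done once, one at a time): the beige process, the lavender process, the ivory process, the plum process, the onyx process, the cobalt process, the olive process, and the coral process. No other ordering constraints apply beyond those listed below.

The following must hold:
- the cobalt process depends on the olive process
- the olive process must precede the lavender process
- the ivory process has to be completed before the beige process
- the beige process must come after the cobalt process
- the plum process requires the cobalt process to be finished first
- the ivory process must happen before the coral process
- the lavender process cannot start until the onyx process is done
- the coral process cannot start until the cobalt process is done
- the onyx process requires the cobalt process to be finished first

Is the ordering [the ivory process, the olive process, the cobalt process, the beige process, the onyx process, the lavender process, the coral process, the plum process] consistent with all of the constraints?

Yes

Every stated constraint is respected: the ivory process sits at position 1, ahead of the coral process at position 7, and each of the other listed pairs likewise has the predecessor earlier in the sequence.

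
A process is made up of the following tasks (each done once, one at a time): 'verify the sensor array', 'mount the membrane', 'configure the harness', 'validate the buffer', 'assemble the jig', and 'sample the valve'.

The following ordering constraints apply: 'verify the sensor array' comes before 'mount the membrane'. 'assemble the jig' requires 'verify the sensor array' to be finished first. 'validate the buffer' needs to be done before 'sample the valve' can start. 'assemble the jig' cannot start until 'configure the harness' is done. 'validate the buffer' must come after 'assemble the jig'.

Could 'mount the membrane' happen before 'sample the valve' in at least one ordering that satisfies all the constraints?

The constraints leave 'mount the membrane' and 'sample the valve' unordered relative to each other; nothing requires 'sample the valve' earlier.
So a valid ordering placing 'mount the membrane' earlier than 'sample the valve' exists.

Yes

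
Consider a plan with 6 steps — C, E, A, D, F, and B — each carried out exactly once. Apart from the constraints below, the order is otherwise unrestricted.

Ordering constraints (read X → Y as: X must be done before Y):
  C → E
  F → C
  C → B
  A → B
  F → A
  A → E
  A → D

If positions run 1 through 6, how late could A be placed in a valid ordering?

3

The steps that are forced after A, directly or by a chain of constraints, are E, D, B. That's 3 steps.
So at least 3 steps follow A, putting A no later than position 3. That position is achievable by scheduling everything else first.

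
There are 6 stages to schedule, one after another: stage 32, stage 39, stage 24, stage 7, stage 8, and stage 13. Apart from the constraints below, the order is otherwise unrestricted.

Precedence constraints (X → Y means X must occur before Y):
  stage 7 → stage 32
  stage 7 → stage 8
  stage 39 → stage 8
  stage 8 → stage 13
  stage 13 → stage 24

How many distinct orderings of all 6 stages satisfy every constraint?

9

2 stages have no prerequisites (stage 39, stage 7), so any of them could come first.
Counting all ways to extend the partial order to a total order gives 9.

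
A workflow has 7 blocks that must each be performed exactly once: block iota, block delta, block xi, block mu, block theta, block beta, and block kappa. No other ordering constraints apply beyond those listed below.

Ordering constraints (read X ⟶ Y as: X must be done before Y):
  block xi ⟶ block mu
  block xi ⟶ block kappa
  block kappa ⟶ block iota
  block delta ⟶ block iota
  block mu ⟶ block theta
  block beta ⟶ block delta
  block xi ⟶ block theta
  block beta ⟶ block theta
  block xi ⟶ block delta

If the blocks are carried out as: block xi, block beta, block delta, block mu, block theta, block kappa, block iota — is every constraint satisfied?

Yes

Going through the constraints one by one, each required predecessor appears earlier in the sequence than its dependent — e.g. block xi (position 1) is before block kappa (position 6), as required.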